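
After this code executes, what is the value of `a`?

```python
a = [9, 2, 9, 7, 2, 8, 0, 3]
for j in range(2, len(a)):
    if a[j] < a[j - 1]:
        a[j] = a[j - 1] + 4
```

[9, 2, 9, 13, 17, 21, 25, 29]

j=2: 9>=2, unchanged → [9, 2, 9, 7, 2, 8, 0, 3]
j=3: 7<9, a[3] = 9+4 = 13 → [9, 2, 9, 13, 2, 8, 0, 3]
j=4: 2<13, a[4] = 13+4 = 17 → [9, 2, 9, 13, 17, 8, 0, 3]
j=5: 8<17, a[5] = 17+4 = 21 → [9, 2, 9, 13, 17, 21, 0, 3]
j=6: 0<21, a[6] = 21+4 = 25 → [9, 2, 9, 13, 17, 21, 25, 3]
j=7: 3<25, a[7] = 25+4 = 29 → [9, 2, 9, 13, 17, 21, 25, 29]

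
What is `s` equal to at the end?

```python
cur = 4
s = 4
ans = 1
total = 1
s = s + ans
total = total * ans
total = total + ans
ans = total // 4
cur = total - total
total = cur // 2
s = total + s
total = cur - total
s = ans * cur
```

0

s = 4+1 = 5
total = 1*1 = 1
total = 1+1 = 2
ans = 2//4 = 0
cur = 2-2 = 0
total = 0//2 = 0
s = 0+5 = 5
total = 0-0 = 0
s = 0*0 = 0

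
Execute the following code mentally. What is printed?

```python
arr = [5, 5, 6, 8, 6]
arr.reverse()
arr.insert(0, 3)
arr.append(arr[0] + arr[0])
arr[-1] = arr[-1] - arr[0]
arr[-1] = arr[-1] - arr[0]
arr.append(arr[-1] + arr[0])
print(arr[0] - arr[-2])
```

reverse → [6, 8, 6, 5, 5]
insert 3 at 0 → [3, 6, 8, 6, 5, 5]
append arr[0]+arr[0] = 3+3 = 6 → [3, 6, 8, 6, 5, 5, 6]
arr[-1] = arr[-1]-arr[0] = 6-3 = 3 → [3, 6, 8, 6, 5, 5, 3]
arr[-1] = arr[-1]-arr[0] = 3-3 = 0 → [3, 6, 8, 6, 5, 5, 0]
append arr[-1]+arr[0] = 0+3 = 3 → [3, 6, 8, 6, 5, 5, 0, 3]
arr[0]-arr[-2] = 3-0 = 3

3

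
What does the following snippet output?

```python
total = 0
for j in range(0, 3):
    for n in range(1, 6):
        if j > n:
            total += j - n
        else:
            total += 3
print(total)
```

43

j=0,n=1: not 0>1, total = 0+3 = 3
j=0,n=2: not 0>2, total = 3+3 = 6
j=0,n=3: not 0>3, total = 6+3 = 9
j=0,n=4: not 0>4, total = 9+3 = 12
j=0,n=5: not 0>5, total = 12+3 = 15
j=1,n=1: not 1>1, total = 15+3 = 18
j=1,n=2: not 1>2, total = 18+3 = 21
j=1,n=3: not 1>3, total = 21+3 = 24
j=1,n=4: not 1>4, total = 24+3 = 27
j=1,n=5: not 1>5, total = 27+3 = 30
j=2,n=1: 2>1, total = 30+1 = 31
j=2,n=2: not 2>2, total = 31+3 = 34
j=2,n=3: not 2>3, total = 34+3 = 37
j=2,n=4: not 2>4, total = 37+3 = 40
j=2,n=5: not 2>5, total = 40+3 = 43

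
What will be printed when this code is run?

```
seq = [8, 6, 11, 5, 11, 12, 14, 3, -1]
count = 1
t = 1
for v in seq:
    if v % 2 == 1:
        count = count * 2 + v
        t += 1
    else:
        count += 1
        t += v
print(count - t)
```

v=8: not odd, count = 1+1 = 2; t=9
v=6: not odd, count = 2+1 = 3; t=15
v=11: odd, count = 3*2+11 = 17; t=16
v=5: odd, count = 17*2+5 = 39; t=17
v=11: odd, count = 39*2+11 = 89; t=18
v=12: not odd, count = 89+1 = 90; t=30
v=14: not odd, count = 90+1 = 91; t=44
v=3: odd, count = 91*2+3 = 185; t=45
v=-1: odd, count = 185*2+(-1) = 369; t=46
count-t = 369-46 = 323

323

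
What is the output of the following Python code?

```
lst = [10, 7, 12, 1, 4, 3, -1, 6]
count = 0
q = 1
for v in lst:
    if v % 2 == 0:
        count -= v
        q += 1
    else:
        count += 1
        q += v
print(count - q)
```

v=10: even, count = 0-10 = -10; q=2
v=7: not even, count = (-10)+1 = -9; q=9
v=12: even, count = (-9)-12 = -21; q=10
v=1: not even, count = (-21)+1 = -20; q=11
v=4: even, count = (-20)-4 = -24; q=12
v=3: not even, count = (-24)+1 = -23; q=15
v=-1: not even, count = (-23)+1 = -22; q=14
v=6: even, count = (-22)-6 = -28; q=15
count-q = (-28)-15 = -43

-43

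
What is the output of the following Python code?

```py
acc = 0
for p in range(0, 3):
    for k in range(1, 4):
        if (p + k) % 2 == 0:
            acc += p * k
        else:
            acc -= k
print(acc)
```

-2

p=0,k=1: odd sum, acc = 0-1 = -1
p=0,k=2: even sum, acc = (-1)+0 = -1
p=0,k=3: odd sum, acc = (-1)-3 = -4
p=1,k=1: even sum, acc = (-4)+1 = -3
p=1,k=2: odd sum, acc = (-3)-2 = -5
p=1,k=3: even sum, acc = (-5)+3 = -2
p=2,k=1: odd sum, acc = (-2)-1 = -3
p=2,k=2: even sum, acc = (-3)+4 = 1
p=2,k=3: odd sum, acc = 1-3 = -2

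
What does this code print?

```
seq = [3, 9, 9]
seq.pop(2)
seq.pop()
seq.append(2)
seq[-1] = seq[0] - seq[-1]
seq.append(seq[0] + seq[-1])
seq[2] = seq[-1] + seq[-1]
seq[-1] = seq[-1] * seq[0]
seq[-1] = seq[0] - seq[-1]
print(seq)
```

pop(2) removes 9 → [3, 9]
pop() removes 9 → [3]
append 2 → [3, 2]
seq[-1] = seq[0]-seq[-1] = 3-2 = 1 → [3, 1]
append seq[0]+seq[-1] = 3+1 = 4 → [3, 1, 4]
seq[2] = seq[-1]+seq[-1] = 4+4 = 8 → [3, 1, 8]
seq[-1] = seq[-1]*seq[0] = 8*3 = 24 → [3, 1, 24]
seq[-1] = seq[0]-seq[-1] = 3-24 = -21 → [3, 1, -21]

[3, 1, -21]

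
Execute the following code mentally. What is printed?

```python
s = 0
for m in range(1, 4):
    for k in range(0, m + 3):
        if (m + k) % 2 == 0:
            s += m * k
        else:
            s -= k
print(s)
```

m=1,k=0: odd sum, s = 0-0 = 0
m=1,k=1: even sum, s = 0+1 = 1
m=1,k=2: odd sum, s = 1-2 = -1
m=1,k=3: even sum, s = (-1)+3 = 2
m=2,k=0: even sum, s = 2+0 = 2
m=2,k=1: odd sum, s = 2-1 = 1
m=2,k=2: even sum, s = 1+4 = 5
m=2,k=3: odd sum, s = 5-3 = 2
m=2,k=4: even sum, s = 2+8 = 10
m=3,k=0: odd sum, s = 10-0 = 10
m=3,k=1: even sum, s = 10+3 = 13
m=3,k=2: odd sum, s = 13-2 = 11
m=3,k=3: even sum, s = 11+9 = 20
m=3,k=4: odd sum, s = 20-4 = 16
m=3,k=5: even sum, s = 16+15 = 31

31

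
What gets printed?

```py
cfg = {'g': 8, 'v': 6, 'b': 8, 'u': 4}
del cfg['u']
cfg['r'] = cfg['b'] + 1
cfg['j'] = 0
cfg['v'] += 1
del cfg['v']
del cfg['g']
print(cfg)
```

del 'u' → {'g': 8, 'v': 6, 'b': 8}
cfg['r'] = cfg['b']+1 = 9 → {'g': 8, 'v': 6, 'b': 8, 'r': 9}
cfg['j'] = 0 → {'g': 8, 'v': 6, 'b': 8, 'r': 9, 'j': 0}
cfg['v'] = 6+1 = 7 → {'g': 8, 'v': 7, 'b': 8, 'r': 9, 'j': 0}
del 'v' → {'g': 8, 'b': 8, 'r': 9, 'j': 0}
del 'g' → {'b': 8, 'r': 9, 'j': 0}

{'b': 8, 'r': 9, 'j': 0}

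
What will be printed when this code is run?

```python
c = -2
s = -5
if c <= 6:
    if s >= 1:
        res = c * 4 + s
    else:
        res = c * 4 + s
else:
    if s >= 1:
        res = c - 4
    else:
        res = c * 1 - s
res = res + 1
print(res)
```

-12

c=-2, s=-5
c <= 6 is True; s >= 1 is False
→ res = c * 4 + s = -13
res = (-13)+1 = -12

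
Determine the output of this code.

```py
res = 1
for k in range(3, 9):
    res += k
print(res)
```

k=3: res = 1+3 = 4
k=4: res = 4+4 = 8
k=5: res = 8+5 = 13
k=6: res = 13+6 = 19
k=7: res = 19+7 = 26
k=8: res = 26+8 = 34

34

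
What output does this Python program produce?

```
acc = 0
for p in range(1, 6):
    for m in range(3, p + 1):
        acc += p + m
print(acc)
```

p=3,m=3: acc = 0+6 = 6
p=4,m=3: acc = 6+7 = 13
p=4,m=4: acc = 13+8 = 21
p=5,m=3: acc = 21+8 = 29
p=5,m=4: acc = 29+9 = 38
p=5,m=5: acc = 38+10 = 48

48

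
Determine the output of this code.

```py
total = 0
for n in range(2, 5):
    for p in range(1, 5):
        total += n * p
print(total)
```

90

n=2,p=1: total = 0+2 = 2
n=2,p=2: total = 2+4 = 6
n=2,p=3: total = 6+6 = 12
n=2,p=4: total = 12+8 = 20
n=3,p=1: total = 20+3 = 23
n=3,p=2: total = 23+6 = 29
n=3,p=3: total = 29+9 = 38
n=3,p=4: total = 38+12 = 50
n=4,p=1: total = 50+4 = 54
n=4,p=2: total = 54+8 = 62
n=4,p=3: total = 62+12 = 74
n=4,p=4: total = 74+16 = 90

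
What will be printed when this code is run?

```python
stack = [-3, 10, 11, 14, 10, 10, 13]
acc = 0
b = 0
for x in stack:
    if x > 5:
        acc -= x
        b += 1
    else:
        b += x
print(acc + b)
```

-65

x=-3: not >5; b=-3
x=10: >5, acc = 0-10 = -10; b=-2
x=11: >5, acc = (-10)-11 = -21; b=-1
x=14: >5, acc = (-21)-14 = -35; b=0
x=10: >5, acc = (-35)-10 = -45; b=1
x=10: >5, acc = (-45)-10 = -55; b=2
x=13: >5, acc = (-55)-13 = -68; b=3
acc+b = (-68)+3 = -65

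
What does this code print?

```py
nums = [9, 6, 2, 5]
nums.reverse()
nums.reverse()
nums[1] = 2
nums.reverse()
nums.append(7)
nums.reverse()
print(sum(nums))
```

reverse → [5, 2, 6, 9]
reverse → [9, 6, 2, 5]
nums[1] = 2 → [9, 2, 2, 5]
reverse → [5, 2, 2, 9]
append 7 → [5, 2, 2, 9, 7]
reverse → [7, 9, 2, 2, 5]
sum = 25

25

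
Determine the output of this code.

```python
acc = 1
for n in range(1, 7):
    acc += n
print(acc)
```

22

n=1: acc = 1+1 = 2
n=2: acc = 2+2 = 4
n=3: acc = 4+3 = 7
n=4: acc = 7+4 = 11
n=5: acc = 11+5 = 16
n=6: acc = 16+6 = 22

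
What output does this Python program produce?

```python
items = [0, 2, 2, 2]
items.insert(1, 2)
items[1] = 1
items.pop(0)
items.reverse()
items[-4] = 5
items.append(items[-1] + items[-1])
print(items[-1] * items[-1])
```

insert 2 at 1 → [0, 2, 2, 2, 2]
items[1] = 1 → [0, 1, 2, 2, 2]
pop(0) removes 0 → [1, 2, 2, 2]
reverse → [2, 2, 2, 1]
items[-4] = 5 → [5, 2, 2, 1]
append items[-1]+items[-1] = 1+1 = 2 → [5, 2, 2, 1, 2]
items[-1]*items[-1] = 2*2 = 4

4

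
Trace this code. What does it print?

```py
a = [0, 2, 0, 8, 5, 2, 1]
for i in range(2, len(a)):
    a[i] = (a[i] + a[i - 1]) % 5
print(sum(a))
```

i=2: a[2] = (0+2)%5 = 2 → [0, 2, 2, 8, 5, 2, 1]
i=3: a[3] = (8+2)%5 = 0 → [0, 2, 2, 0, 5, 2, 1]
i=4: a[4] = (5+0)%5 = 0 → [0, 2, 2, 0, 0, 2, 1]
i=5: a[5] = (2+0)%5 = 2 → [0, 2, 2, 0, 0, 2, 1]
i=6: a[6] = (1+2)%5 = 3 → [0, 2, 2, 0, 0, 2, 3]
sum = 9

9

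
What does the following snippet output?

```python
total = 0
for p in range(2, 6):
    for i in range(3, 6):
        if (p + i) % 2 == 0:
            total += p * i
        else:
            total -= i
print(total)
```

p=2,i=3: odd sum, total = 0-3 = -3
p=2,i=4: even sum, total = (-3)+8 = 5
p=2,i=5: odd sum, total = 5-5 = 0
p=3,i=3: even sum, total = 0+9 = 9
p=3,i=4: odd sum, total = 9-4 = 5
p=3,i=5: even sum, total = 5+15 = 20
p=4,i=3: odd sum, total = 20-3 = 17
p=4,i=4: even sum, total = 17+16 = 33
p=4,i=5: odd sum, total = 33-5 = 28
p=5,i=3: even sum, total = 28+15 = 43
p=5,i=4: odd sum, total = 43-4 = 39
p=5,i=5: even sum, total = 39+25 = 64

64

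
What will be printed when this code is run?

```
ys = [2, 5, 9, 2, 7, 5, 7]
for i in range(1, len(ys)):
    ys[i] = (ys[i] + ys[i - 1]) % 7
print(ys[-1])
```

i=1: ys[1] = (5+2)%7 = 0 → [2, 0, 9, 2, 7, 5, 7]
i=2: ys[2] = (9+0)%7 = 2 → [2, 0, 2, 2, 7, 5, 7]
i=3: ys[3] = (2+2)%7 = 4 → [2, 0, 2, 4, 7, 5, 7]
i=4: ys[4] = (7+4)%7 = 4 → [2, 0, 2, 4, 4, 5, 7]
i=5: ys[5] = (5+4)%7 = 2 → [2, 0, 2, 4, 4, 2, 7]
i=6: ys[6] = (7+2)%7 = 2 → [2, 0, 2, 4, 4, 2, 2]

2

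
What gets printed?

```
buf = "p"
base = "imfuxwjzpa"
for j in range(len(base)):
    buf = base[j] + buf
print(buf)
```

apzjwxufmip

j=0: prepend 'i' → 'ip'
j=1: prepend 'm' → 'mip'
j=2: prepend 'f' → 'fmip'
j=3: prepend 'u' → 'ufmip'
j=4: prepend 'x' → 'xufmip'
j=5: prepend 'w' → 'wxufmip'
j=6: prepend 'j' → 'jwxufmip'
j=7: prepend 'z' → 'zjwxufmip'
j=8: prepend 'p' → 'pzjwxufmip'
j=9: prepend 'a' → 'apzjwxufmip'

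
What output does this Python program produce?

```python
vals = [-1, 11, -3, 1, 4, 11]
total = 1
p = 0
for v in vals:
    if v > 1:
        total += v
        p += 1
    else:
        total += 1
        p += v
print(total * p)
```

v=-1: not >1, total = 1+1 = 2; p=-1
v=11: >1, total = 2+11 = 13; p=0
v=-3: not >1, total = 13+1 = 14; p=-3
v=1: not >1, total = 14+1 = 15; p=-2
v=4: >1, total = 15+4 = 19; p=-1
v=11: >1, total = 19+11 = 30; p=0
total*p = 30*0 = 0

0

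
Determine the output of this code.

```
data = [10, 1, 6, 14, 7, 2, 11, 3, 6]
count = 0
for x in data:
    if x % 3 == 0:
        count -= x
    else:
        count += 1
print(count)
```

x=10: not %3==0, count = 0+1 = 1
x=1: not %3==0, count = 1+1 = 2
x=6: %3==0, count = 2-6 = -4
x=14: not %3==0, count = (-4)+1 = -3
x=7: not %3==0, count = (-3)+1 = -2
x=2: not %3==0, count = (-2)+1 = -1
x=11: not %3==0, count = (-1)+1 = 0
x=3: %3==0, count = 0-3 = -3
x=6: %3==0, count = (-3)-6 = -9

-9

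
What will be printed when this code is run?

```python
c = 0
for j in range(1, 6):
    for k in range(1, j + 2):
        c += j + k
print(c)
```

j=1,k=1: c = 0+2 = 2
j=1,k=2: c = 2+3 = 5
j=2,k=1: c = 5+3 = 8
j=2,k=2: c = 8+4 = 12
j=2,k=3: c = 12+5 = 17
j=3,k=1: c = 17+4 = 21
j=3,k=2: c = 21+5 = 26
j=3,k=3: c = 26+6 = 32
j=3,k=4: c = 32+7 = 39
j=4,k=1: c = 39+5 = 44
j=4,k=2: c = 44+6 = 50
j=4,k=3: c = 50+7 = 57
j=4,k=4: c = 57+8 = 65
j=4,k=5: c = 65+9 = 74
j=5,k=1: c = 74+6 = 80
j=5,k=2: c = 80+7 = 87
j=5,k=3: c = 87+8 = 95
j=5,k=4: c = 95+9 = 104
j=5,k=5: c = 104+10 = 114
j=5,k=6: c = 114+11 = 125

125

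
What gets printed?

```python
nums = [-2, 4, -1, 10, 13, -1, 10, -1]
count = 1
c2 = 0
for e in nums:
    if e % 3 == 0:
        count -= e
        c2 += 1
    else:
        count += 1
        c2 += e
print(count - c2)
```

-23

e=-2: not %3==0, count = 1+1 = 2; c2=-2
e=4: not %3==0, count = 2+1 = 3; c2=2
e=-1: not %3==0, count = 3+1 = 4; c2=1
e=10: not %3==0, count = 4+1 = 5; c2=11
e=13: not %3==0, count = 5+1 = 6; c2=24
e=-1: not %3==0, count = 6+1 = 7; c2=23
e=10: not %3==0, count = 7+1 = 8; c2=33
e=-1: not %3==0, count = 8+1 = 9; c2=32
count-c2 = 9-32 = -23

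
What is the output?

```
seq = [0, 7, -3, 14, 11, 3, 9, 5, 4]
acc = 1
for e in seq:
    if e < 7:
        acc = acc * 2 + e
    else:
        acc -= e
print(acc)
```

e=0: <7, acc = 1*2+0 = 2
e=7: not <7, acc = 2-7 = -5
e=-3: <7, acc = (-5)*2+(-3) = -13
e=14: not <7, acc = (-13)-14 = -27
e=11: not <7, acc = (-27)-11 = -38
e=3: <7, acc = (-38)*2+3 = -73
e=9: not <7, acc = (-73)-9 = -82
e=5: <7, acc = (-82)*2+5 = -159
e=4: <7, acc = (-159)*2+4 = -314

-314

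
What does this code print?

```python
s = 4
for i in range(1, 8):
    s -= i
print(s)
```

i=1: s = 4-1 = 3
i=2: s = 3-2 = 1
i=3: s = 1-3 = -2
i=4: s = (-2)-4 = -6
i=5: s = (-6)-5 = -11
i=6: s = (-11)-6 = -17
i=7: s = (-17)-7 = -24

-24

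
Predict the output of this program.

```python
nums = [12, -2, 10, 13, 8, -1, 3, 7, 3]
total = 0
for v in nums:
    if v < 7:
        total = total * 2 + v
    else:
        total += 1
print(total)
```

31

v=12: not <7, total = 0+1 = 1
v=-2: <7, total = 1*2+(-2) = 0
v=10: not <7, total = 0+1 = 1
v=13: not <7, total = 1+1 = 2
v=8: not <7, total = 2+1 = 3
v=-1: <7, total = 3*2+(-1) = 5
v=3: <7, total = 5*2+3 = 13
v=7: not <7, total = 13+1 = 14
v=3: <7, total = 14*2+3 = 31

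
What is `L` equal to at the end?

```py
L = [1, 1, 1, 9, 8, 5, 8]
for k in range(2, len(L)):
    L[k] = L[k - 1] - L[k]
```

[1, 1, 0, -9, -17, -22, -30]

k=2: L[2] = 1-1 = 0 → [1, 1, 0, 9, 8, 5, 8]
k=3: L[3] = 0-9 = -9 → [1, 1, 0, -9, 8, 5, 8]
k=4: L[4] = (-9)-8 = -17 → [1, 1, 0, -9, -17, 5, 8]
k=5: L[5] = (-17)-5 = -22 → [1, 1, 0, -9, -17, -22, 8]
k=6: L[6] = (-22)-8 = -30 → [1, 1, 0, -9, -17, -22, -30]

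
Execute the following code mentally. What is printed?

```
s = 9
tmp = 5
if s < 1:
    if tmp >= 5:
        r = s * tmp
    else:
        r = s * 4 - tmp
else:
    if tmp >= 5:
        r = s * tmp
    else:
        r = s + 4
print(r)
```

s=9, tmp=5
s < 1 is False; tmp >= 5 is True
→ r = s * tmp = 45

45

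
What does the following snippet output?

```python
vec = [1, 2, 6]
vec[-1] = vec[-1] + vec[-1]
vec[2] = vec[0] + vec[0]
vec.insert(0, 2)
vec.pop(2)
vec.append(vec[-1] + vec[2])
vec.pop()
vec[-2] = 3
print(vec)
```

vec[-1] = vec[-1]+vec[-1] = 6+6 = 12 → [1, 2, 12]
vec[2] = vec[0]+vec[0] = 1+1 = 2 → [1, 2, 2]
insert 2 at 0 → [2, 1, 2, 2]
pop(2) removes 2 → [2, 1, 2]
append vec[-1]+vec[2] = 2+2 = 4 → [2, 1, 2, 4]
pop() removes 4 → [2, 1, 2]
vec[-2] = 3 → [2, 3, 2]

[2, 3, 2]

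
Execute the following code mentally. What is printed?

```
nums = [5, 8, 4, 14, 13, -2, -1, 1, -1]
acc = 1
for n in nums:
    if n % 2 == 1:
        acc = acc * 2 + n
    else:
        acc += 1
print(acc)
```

n=5: odd, acc = 1*2+5 = 7
n=8: not odd, acc = 7+1 = 8
n=4: not odd, acc = 8+1 = 9
n=14: not odd, acc = 9+1 = 10
n=13: odd, acc = 10*2+13 = 33
n=-2: not odd, acc = 33+1 = 34
n=-1: odd, acc = 34*2+(-1) = 67
n=1: odd, acc = 67*2+1 = 135
n=-1: odd, acc = 135*2+(-1) = 269

269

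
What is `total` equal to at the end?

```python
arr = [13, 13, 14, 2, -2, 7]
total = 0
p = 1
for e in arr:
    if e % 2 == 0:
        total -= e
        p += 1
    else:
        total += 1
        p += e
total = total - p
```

e=13: not even, total = 0+1 = 1; p=14
e=13: not even, total = 1+1 = 2; p=27
e=14: even, total = 2-14 = -12; p=28
e=2: even, total = (-12)-2 = -14; p=29
e=-2: even, total = (-14)-(-2) = -12; p=30
e=7: not even, total = (-12)+1 = -11; p=37
total-p = (-11)-37 = -48

-48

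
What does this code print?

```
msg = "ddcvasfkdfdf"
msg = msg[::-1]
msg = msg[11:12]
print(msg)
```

d

reverse → 'fdfdkfsavcdd'
slice [11:12] → 'd'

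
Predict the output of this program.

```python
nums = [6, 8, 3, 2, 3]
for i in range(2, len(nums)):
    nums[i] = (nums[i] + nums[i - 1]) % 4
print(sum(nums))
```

18

i=2: nums[2] = (3+8)%4 = 3 → [6, 8, 3, 2, 3]
i=3: nums[3] = (2+3)%4 = 1 → [6, 8, 3, 1, 3]
i=4: nums[4] = (3+1)%4 = 0 → [6, 8, 3, 1, 0]
sum = 18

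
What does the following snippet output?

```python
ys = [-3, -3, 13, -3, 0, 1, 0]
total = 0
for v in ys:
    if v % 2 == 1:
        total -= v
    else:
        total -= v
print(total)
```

v=-3: odd, total = 0-(-3) = 3
v=-3: odd, total = 3-(-3) = 6
v=13: odd, total = 6-13 = -7
v=-3: odd, total = (-7)-(-3) = -4
v=0: not odd, total = (-4)-0 = -4
v=1: odd, total = (-4)-1 = -5
v=0: not odd, total = (-5)-0 = -5

-5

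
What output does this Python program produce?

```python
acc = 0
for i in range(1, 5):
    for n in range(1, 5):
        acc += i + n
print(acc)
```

i=1,n=1: acc = 0+2 = 2
i=1,n=2: acc = 2+3 = 5
i=1,n=3: acc = 5+4 = 9
i=1,n=4: acc = 9+5 = 14
i=2,n=1: acc = 14+3 = 17
i=2,n=2: acc = 17+4 = 21
i=2,n=3: acc = 21+5 = 26
i=2,n=4: acc = 26+6 = 32
i=3,n=1: acc = 32+4 = 36
i=3,n=2: acc = 36+5 = 41
i=3,n=3: acc = 41+6 = 47
i=3,n=4: acc = 47+7 = 54
i=4,n=1: acc = 54+5 = 59
i=4,n=2: acc = 59+6 = 65
i=4,n=3: acc = 65+7 = 72
i=4,n=4: acc = 72+8 = 80

80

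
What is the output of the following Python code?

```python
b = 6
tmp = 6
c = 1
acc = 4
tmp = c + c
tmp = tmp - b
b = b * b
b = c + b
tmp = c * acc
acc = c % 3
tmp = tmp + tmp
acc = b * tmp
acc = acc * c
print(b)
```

tmp = 1+1 = 2
tmp = 2-6 = -4
b = 6*6 = 36
b = 1+36 = 37
tmp = 1*4 = 4
acc = 1%3 = 1
tmp = 4+4 = 8
acc = 37*8 = 296
acc = 296*1 = 296

37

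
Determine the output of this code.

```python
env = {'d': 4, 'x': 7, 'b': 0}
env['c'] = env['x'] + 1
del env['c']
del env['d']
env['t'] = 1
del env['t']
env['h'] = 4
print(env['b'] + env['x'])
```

7

env['c'] = env['x']+1 = 8 → {'d': 4, 'x': 7, 'b': 0, 'c': 8}
del 'c' → {'d': 4, 'x': 7, 'b': 0}
del 'd' → {'x': 7, 'b': 0}
env['t'] = 1 → {'x': 7, 'b': 0, 't': 1}
del 't' → {'x': 7, 'b': 0}
env['h'] = 4 → {'x': 7, 'b': 0, 'h': 4}
env['b']+env['x'] = 0+7 = 7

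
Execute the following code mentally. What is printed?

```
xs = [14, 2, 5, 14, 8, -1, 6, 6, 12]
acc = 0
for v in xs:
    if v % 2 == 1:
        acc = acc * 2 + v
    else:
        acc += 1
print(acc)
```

24

v=14: not odd, acc = 0+1 = 1
v=2: not odd, acc = 1+1 = 2
v=5: odd, acc = 2*2+5 = 9
v=14: not odd, acc = 9+1 = 10
v=8: not odd, acc = 10+1 = 11
v=-1: odd, acc = 11*2+(-1) = 21
v=6: not odd, acc = 21+1 = 22
v=6: not odd, acc = 22+1 = 23
v=12: not odd, acc = 23+1 = 24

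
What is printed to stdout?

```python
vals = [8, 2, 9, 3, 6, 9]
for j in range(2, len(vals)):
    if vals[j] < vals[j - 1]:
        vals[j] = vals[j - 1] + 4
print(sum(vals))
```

j=2: 9>=2, unchanged → [8, 2, 9, 3, 6, 9]
j=3: 3<9, vals[3] = 9+4 = 13 → [8, 2, 9, 13, 6, 9]
j=4: 6<13, vals[4] = 13+4 = 17 → [8, 2, 9, 13, 17, 9]
j=5: 9<17, vals[5] = 17+4 = 21 → [8, 2, 9, 13, 17, 21]
sum = 70

70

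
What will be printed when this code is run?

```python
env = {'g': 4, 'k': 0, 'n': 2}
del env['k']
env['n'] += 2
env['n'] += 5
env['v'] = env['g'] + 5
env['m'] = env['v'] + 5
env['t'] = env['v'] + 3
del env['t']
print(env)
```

del 'k' → {'g': 4, 'n': 2}
env['n'] = 2+2 = 4 → {'g': 4, 'n': 4}
env['n'] = 4+5 = 9 → {'g': 4, 'n': 9}
env['v'] = env['g']+5 = 9 → {'g': 4, 'n': 9, 'v': 9}
env['m'] = env['v']+5 = 14 → {'g': 4, 'n': 9, 'v': 9, 'm': 14}
env['t'] = env['v']+3 = 12 → {'g': 4, 'n': 9, 'v': 9, 'm': 14, 't': 12}
del 't' → {'g': 4, 'n': 9, 'v': 9, 'm': 14}

{'g': 4, 'n': 9, 'v': 9, 'm': 14}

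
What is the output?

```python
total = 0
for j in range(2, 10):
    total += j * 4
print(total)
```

176

j=2: total = 0+2*4 = 8
j=3: total = 8+3*4 = 20
j=4: total = 20+4*4 = 36
j=5: total = 36+5*4 = 56
j=6: total = 56+6*4 = 80
j=7: total = 80+7*4 = 108
j=8: total = 108+8*4 = 140
j=9: total = 140+9*4 = 176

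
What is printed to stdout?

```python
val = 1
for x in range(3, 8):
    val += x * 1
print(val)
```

26

x=3: val = 1+3*1 = 4
x=4: val = 4+4*1 = 8
x=5: val = 8+5*1 = 13
x=6: val = 13+6*1 = 19
x=7: val = 19+7*1 = 26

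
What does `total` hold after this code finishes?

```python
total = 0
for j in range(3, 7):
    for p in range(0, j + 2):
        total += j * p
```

j=3,p=0: total = 0+0 = 0
j=3,p=1: total = 0+3 = 3
j=3,p=2: total = 3+6 = 9
j=3,p=3: total = 9+9 = 18
j=3,p=4: total = 18+12 = 30
j=4,p=0: total = 30+0 = 30
j=4,p=1: total = 30+4 = 34
j=4,p=2: total = 34+8 = 42
j=4,p=3: total = 42+12 = 54
j=4,p=4: total = 54+16 = 70
j=4,p=5: total = 70+20 = 90
j=5,p=0: total = 90+0 = 90
j=5,p=1: total = 90+5 = 95
j=5,p=2: total = 95+10 = 105
j=5,p=3: total = 105+15 = 120
j=5,p=4: total = 120+20 = 140
j=5,p=5: total = 140+25 = 165
j=5,p=6: total = 165+30 = 195
j=6,p=0: total = 195+0 = 195
j=6,p=1: total = 195+6 = 201
j=6,p=2: total = 201+12 = 213
j=6,p=3: total = 213+18 = 231
j=6,p=4: total = 231+24 = 255
j=6,p=5: total = 255+30 = 285
j=6,p=6: total = 285+36 = 321
j=6,p=7: total = 321+42 = 363

363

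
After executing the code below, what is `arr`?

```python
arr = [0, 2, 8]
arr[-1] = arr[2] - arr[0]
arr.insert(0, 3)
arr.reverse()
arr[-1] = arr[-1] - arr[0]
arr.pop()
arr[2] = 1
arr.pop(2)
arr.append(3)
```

arr[-1] = arr[2]-arr[0] = 8-0 = 8 → [0, 2, 8]
insert 3 at 0 → [3, 0, 2, 8]
reverse → [8, 2, 0, 3]
arr[-1] = arr[-1]-arr[0] = 3-8 = -5 → [8, 2, 0, -5]
pop() removes -5 → [8, 2, 0]
arr[2] = 1 → [8, 2, 1]
pop(2) removes 1 → [8, 2]
append 3 → [8, 2, 3]

[8, 2, 3]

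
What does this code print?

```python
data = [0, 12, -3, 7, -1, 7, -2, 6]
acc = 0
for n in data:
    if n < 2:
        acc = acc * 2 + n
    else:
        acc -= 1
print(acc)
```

-31

n=0: <2, acc = 0*2+0 = 0
n=12: not <2, acc = 0-1 = -1
n=-3: <2, acc = (-1)*2+(-3) = -5
n=7: not <2, acc = (-5)-1 = -6
n=-1: <2, acc = (-6)*2+(-1) = -13
n=7: not <2, acc = (-13)-1 = -14
n=-2: <2, acc = (-14)*2+(-2) = -30
n=6: not <2, acc = (-30)-1 = -31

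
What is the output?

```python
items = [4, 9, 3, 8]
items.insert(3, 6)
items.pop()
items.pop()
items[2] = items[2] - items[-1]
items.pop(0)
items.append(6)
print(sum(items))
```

insert 6 at 3 → [4, 9, 3, 6, 8]
pop() removes 8 → [4, 9, 3, 6]
pop() removes 6 → [4, 9, 3]
items[2] = items[2]-items[-1] = 3-3 = 0 → [4, 9, 0]
pop(0) removes 4 → [9, 0]
append 6 → [9, 0, 6]
sum = 15

15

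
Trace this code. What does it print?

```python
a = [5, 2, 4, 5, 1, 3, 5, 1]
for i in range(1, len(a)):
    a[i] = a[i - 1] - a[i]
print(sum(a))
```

-47

i=1: a[1] = 5-2 = 3 → [5, 3, 4, 5, 1, 3, 5, 1]
i=2: a[2] = 3-4 = -1 → [5, 3, -1, 5, 1, 3, 5, 1]
i=3: a[3] = (-1)-5 = -6 → [5, 3, -1, -6, 1, 3, 5, 1]
i=4: a[4] = (-6)-1 = -7 → [5, 3, -1, -6, -7, 3, 5, 1]
i=5: a[5] = (-7)-3 = -10 → [5, 3, -1, -6, -7, -10, 5, 1]
i=6: a[6] = (-10)-5 = -15 → [5, 3, -1, -6, -7, -10, -15, 1]
i=7: a[7] = (-15)-1 = -16 → [5, 3, -1, -6, -7, -10, -15, -16]
sum = -47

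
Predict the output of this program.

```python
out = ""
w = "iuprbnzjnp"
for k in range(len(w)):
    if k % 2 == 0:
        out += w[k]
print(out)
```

ipbzn

k=0: add 'i' → 'i'
k=1: skip
k=2: add 'p' → 'ip'
k=3: skip
k=4: add 'b' → 'ipb'
k=5: skip
k=6: add 'z' → 'ipbz'
k=7: skip
k=8: add 'n' → 'ipbzn'
k=9: skip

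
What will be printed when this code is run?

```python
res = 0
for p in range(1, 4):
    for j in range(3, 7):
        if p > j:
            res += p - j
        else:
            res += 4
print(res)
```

p=1,j=3: not 1>3, res = 0+4 = 4
p=1,j=4: not 1>4, res = 4+4 = 8
p=1,j=5: not 1>5, res = 8+4 = 12
p=1,j=6: not 1>6, res = 12+4 = 16
p=2,j=3: not 2>3, res = 16+4 = 20
p=2,j=4: not 2>4, res = 20+4 = 24
p=2,j=5: not 2>5, res = 24+4 = 28
p=2,j=6: not 2>6, res = 28+4 = 32
p=3,j=3: not 3>3, res = 32+4 = 36
p=3,j=4: not 3>4, res = 36+4 = 40
p=3,j=5: not 3>5, res = 40+4 = 44
p=3,j=6: not 3>6, res = 44+4 = 48

48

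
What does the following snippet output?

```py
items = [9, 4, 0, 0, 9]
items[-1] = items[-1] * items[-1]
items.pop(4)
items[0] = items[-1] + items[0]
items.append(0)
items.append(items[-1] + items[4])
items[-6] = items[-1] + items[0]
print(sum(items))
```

13

items[-1] = items[-1]*items[-1] = 9*9 = 81 → [9, 4, 0, 0, 81]
pop(4) removes 81 → [9, 4, 0, 0]
items[0] = items[-1]+items[0] = 0+9 = 9 → [9, 4, 0, 0]
append 0 → [9, 4, 0, 0, 0]
append items[-1]+items[4] = 0+0 = 0 → [9, 4, 0, 0, 0, 0]
items[-6] = items[-1]+items[0] = 0+9 = 9 → [9, 4, 0, 0, 0, 0]
sum = 13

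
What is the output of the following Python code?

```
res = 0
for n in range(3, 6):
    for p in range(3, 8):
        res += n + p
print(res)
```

135

n=3,p=3: res = 0+6 = 6
n=3,p=4: res = 6+7 = 13
n=3,p=5: res = 13+8 = 21
n=3,p=6: res = 21+9 = 30
n=3,p=7: res = 30+10 = 40
n=4,p=3: res = 40+7 = 47
n=4,p=4: res = 47+8 = 55
n=4,p=5: res = 55+9 = 64
n=4,p=6: res = 64+10 = 74
n=4,p=7: res = 74+11 = 85
n=5,p=3: res = 85+8 = 93
n=5,p=4: res = 93+9 = 102
n=5,p=5: res = 102+10 = 112
n=5,p=6: res = 112+11 = 123
n=5,p=7: res = 123+12 = 135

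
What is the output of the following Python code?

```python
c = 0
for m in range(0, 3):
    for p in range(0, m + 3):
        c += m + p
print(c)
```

33

m=0,p=0: c = 0+0 = 0
m=0,p=1: c = 0+1 = 1
m=0,p=2: c = 1+2 = 3
m=1,p=0: c = 3+1 = 4
m=1,p=1: c = 4+2 = 6
m=1,p=2: c = 6+3 = 9
m=1,p=3: c = 9+4 = 13
m=2,p=0: c = 13+2 = 15
m=2,p=1: c = 15+3 = 18
m=2,p=2: c = 18+4 = 22
m=2,p=3: c = 22+5 = 27
m=2,p=4: c = 27+6 = 33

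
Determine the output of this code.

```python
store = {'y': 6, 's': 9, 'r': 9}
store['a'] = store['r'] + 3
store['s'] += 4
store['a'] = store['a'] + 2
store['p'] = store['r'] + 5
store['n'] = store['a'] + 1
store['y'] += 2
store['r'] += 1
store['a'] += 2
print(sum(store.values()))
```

76

store['a'] = store['r']+3 = 12 → {'y': 6, 's': 9, 'r': 9, 'a': 12}
store['s'] = 9+4 = 13 → {'y': 6, 's': 13, 'r': 9, 'a': 12}
store['a'] = store['a']+2 = 14 → {'y': 6, 's': 13, 'r': 9, 'a': 14}
store['p'] = store['r']+5 = 14 → {'y': 6, 's': 13, 'r': 9, 'a': 14, 'p': 14}
store['n'] = store['a']+1 = 15 → {'y': 6, 's': 13, 'r': 9, 'a': 14, 'p': 14, 'n': 15}
store['y'] = 6+2 = 8 → {'y': 8, 's': 13, 'r': 9, 'a': 14, 'p': 14, 'n': 15}
store['r'] = 9+1 = 10 → {'y': 8, 's': 13, 'r': 10, 'a': 14, 'p': 14, 'n': 15}
store['a'] = 14+2 = 16 → {'y': 8, 's': 13, 'r': 10, 'a': 16, 'p': 14, 'n': 15}
sum of values = 76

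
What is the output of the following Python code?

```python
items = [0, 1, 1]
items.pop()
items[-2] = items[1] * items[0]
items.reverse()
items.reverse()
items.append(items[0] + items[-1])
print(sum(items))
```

2

pop() removes 1 → [0, 1]
items[-2] = items[1]*items[0] = 1*0 = 0 → [0, 1]
reverse → [1, 0]
reverse → [0, 1]
append items[0]+items[-1] = 0+1 = 1 → [0, 1, 1]
sum = 2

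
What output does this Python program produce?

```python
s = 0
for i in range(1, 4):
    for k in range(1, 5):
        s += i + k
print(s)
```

i=1,k=1: s = 0+2 = 2
i=1,k=2: s = 2+3 = 5
i=1,k=3: s = 5+4 = 9
i=1,k=4: s = 9+5 = 14
i=2,k=1: s = 14+3 = 17
i=2,k=2: s = 17+4 = 21
i=2,k=3: s = 21+5 = 26
i=2,k=4: s = 26+6 = 32
i=3,k=1: s = 32+4 = 36
i=3,k=2: s = 36+5 = 41
i=3,k=3: s = 41+6 = 47
i=3,k=4: s = 47+7 = 54

54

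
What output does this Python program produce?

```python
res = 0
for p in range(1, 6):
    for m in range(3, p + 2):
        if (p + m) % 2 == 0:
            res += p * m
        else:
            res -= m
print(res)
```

p=2,m=3: odd sum, res = 0-3 = -3
p=3,m=3: even sum, res = (-3)+9 = 6
p=3,m=4: odd sum, res = 6-4 = 2
p=4,m=3: odd sum, res = 2-3 = -1
p=4,m=4: even sum, res = (-1)+16 = 15
p=4,m=5: odd sum, res = 15-5 = 10
p=5,m=3: even sum, res = 10+15 = 25
p=5,m=4: odd sum, res = 25-4 = 21
p=5,m=5: even sum, res = 21+25 = 46
p=5,m=6: odd sum, res = 46-6 = 40

40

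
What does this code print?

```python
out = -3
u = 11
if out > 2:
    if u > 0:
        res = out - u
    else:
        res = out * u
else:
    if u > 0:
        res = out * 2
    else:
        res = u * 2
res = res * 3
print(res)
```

out=-3, u=11
out > 2 is False; u > 0 is True
→ res = out * 2 = -6
res = (-6)*3 = -18

-18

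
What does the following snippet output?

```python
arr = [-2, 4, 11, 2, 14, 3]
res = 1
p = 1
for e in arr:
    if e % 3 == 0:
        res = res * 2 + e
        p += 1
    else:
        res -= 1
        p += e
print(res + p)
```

26

e=-2: not %3==0, res = 1-1 = 0; p=-1
e=4: not %3==0, res = 0-1 = -1; p=3
e=11: not %3==0, res = (-1)-1 = -2; p=14
e=2: not %3==0, res = (-2)-1 = -3; p=16
e=14: not %3==0, res = (-3)-1 = -4; p=30
e=3: %3==0, res = (-4)*2+3 = -5; p=31
res+p = (-5)+31 = 26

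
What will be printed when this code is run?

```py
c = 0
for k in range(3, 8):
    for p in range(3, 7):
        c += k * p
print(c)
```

450

k=3,p=3: c = 0+9 = 9
k=3,p=4: c = 9+12 = 21
k=3,p=5: c = 21+15 = 36
k=3,p=6: c = 36+18 = 54
k=4,p=3: c = 54+12 = 66
k=4,p=4: c = 66+16 = 82
k=4,p=5: c = 82+20 = 102
k=4,p=6: c = 102+24 = 126
k=5,p=3: c = 126+15 = 141
k=5,p=4: c = 141+20 = 161
k=5,p=5: c = 161+25 = 186
k=5,p=6: c = 186+30 = 216
k=6,p=3: c = 216+18 = 234
k=6,p=4: c = 234+24 = 258
k=6,p=5: c = 258+30 = 288
k=6,p=6: c = 288+36 = 324
k=7,p=3: c = 324+21 = 345
k=7,p=4: c = 345+28 = 373
k=7,p=5: c = 373+35 = 408
k=7,p=6: c = 408+42 = 450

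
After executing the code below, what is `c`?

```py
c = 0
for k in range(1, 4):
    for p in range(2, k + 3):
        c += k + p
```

k=1,p=2: c = 0+3 = 3
k=1,p=3: c = 3+4 = 7
k=2,p=2: c = 7+4 = 11
k=2,p=3: c = 11+5 = 16
k=2,p=4: c = 16+6 = 22
k=3,p=2: c = 22+5 = 27
k=3,p=3: c = 27+6 = 33
k=3,p=4: c = 33+7 = 40
k=3,p=5: c = 40+8 = 48

48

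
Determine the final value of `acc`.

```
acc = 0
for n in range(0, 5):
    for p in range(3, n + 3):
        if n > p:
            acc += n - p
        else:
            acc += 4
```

n=1,p=3: not 1>3, acc = 0+4 = 4
n=2,p=3: not 2>3, acc = 4+4 = 8
n=2,p=4: not 2>4, acc = 8+4 = 12
n=3,p=3: not 3>3, acc = 12+4 = 16
n=3,p=4: not 3>4, acc = 16+4 = 20
n=3,p=5: not 3>5, acc = 20+4 = 24
n=4,p=3: 4>3, acc = 24+1 = 25
n=4,p=4: not 4>4, acc = 25+4 = 29
n=4,p=5: not 4>5, acc = 29+4 = 33
n=4,p=6: not 4>6, acc = 33+4 = 37

37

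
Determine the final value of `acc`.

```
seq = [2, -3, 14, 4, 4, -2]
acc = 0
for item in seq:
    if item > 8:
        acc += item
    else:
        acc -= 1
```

item=2: not >8, acc = 0-1 = -1
item=-3: not >8, acc = (-1)-1 = -2
item=14: >8, acc = (-2)+14 = 12
item=4: not >8, acc = 12-1 = 11
item=4: not >8, acc = 11-1 = 10
item=-2: not >8, acc = 10-1 = 9

9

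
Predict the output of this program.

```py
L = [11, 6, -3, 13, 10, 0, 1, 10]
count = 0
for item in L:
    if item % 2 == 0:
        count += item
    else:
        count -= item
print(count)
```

4

item=11: not even, count = 0-11 = -11
item=6: even, count = (-11)+6 = -5
item=-3: not even, count = (-5)-(-3) = -2
item=13: not even, count = (-2)-13 = -15
item=10: even, count = (-15)+10 = -5
item=0: even, count = (-5)+0 = -5
item=1: not even, count = (-5)-1 = -6
item=10: even, count = (-6)+10 = 4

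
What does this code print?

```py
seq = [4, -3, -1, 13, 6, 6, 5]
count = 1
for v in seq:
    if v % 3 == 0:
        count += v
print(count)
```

10

v=4: not %3==0
v=-3: %3==0, count = 1+(-3) = -2
v=-1: not %3==0
v=13: not %3==0
v=6: %3==0, count = (-2)+6 = 4
v=6: %3==0, count = 4+6 = 10
v=5: not %3==0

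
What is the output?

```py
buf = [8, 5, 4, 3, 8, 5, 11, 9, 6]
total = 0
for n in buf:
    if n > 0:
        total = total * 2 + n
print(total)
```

n=8: >0, total = 0*2+8 = 8
n=5: >0, total = 8*2+5 = 21
n=4: >0, total = 21*2+4 = 46
n=3: >0, total = 46*2+3 = 95
n=8: >0, total = 95*2+8 = 198
n=5: >0, total = 198*2+5 = 401
n=11: >0, total = 401*2+11 = 813
n=9: >0, total = 813*2+9 = 1635
n=6: >0, total = 1635*2+6 = 3276

3276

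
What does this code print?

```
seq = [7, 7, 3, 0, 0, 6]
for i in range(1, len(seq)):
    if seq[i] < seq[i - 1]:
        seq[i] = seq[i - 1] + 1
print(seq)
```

[7, 7, 8, 9, 10, 11]

i=1: 7>=7, unchanged → [7, 7, 3, 0, 0, 6]
i=2: 3<7, seq[2] = 7+1 = 8 → [7, 7, 8, 0, 0, 6]
i=3: 0<8, seq[3] = 8+1 = 9 → [7, 7, 8, 9, 0, 6]
i=4: 0<9, seq[4] = 9+1 = 10 → [7, 7, 8, 9, 10, 6]
i=5: 6<10, seq[5] = 10+1 = 11 → [7, 7, 8, 9, 10, 11]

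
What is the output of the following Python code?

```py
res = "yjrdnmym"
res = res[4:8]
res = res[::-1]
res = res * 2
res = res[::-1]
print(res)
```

nmymnmym

slice [4:8] → 'nmym'
reverse → 'mymn'
repeat ×2 → 'mymnmymn'
reverse → 'nmymnmym'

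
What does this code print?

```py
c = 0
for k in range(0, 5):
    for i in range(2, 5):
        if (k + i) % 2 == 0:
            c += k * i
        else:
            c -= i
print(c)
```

27

k=0,i=2: even sum, c = 0+0 = 0
k=0,i=3: odd sum, c = 0-3 = -3
k=0,i=4: even sum, c = (-3)+0 = -3
k=1,i=2: odd sum, c = (-3)-2 = -5
k=1,i=3: even sum, c = (-5)+3 = -2
k=1,i=4: odd sum, c = (-2)-4 = -6
k=2,i=2: even sum, c = (-6)+4 = -2
k=2,i=3: odd sum, c = (-2)-3 = -5
k=2,i=4: even sum, c = (-5)+8 = 3
k=3,i=2: odd sum, c = 3-2 = 1
k=3,i=3: even sum, c = 1+9 = 10
k=3,i=4: odd sum, c = 10-4 = 6
k=4,i=2: even sum, c = 6+8 = 14
k=4,i=3: odd sum, c = 14-3 = 11
k=4,i=4: even sum, c = 11+16 = 27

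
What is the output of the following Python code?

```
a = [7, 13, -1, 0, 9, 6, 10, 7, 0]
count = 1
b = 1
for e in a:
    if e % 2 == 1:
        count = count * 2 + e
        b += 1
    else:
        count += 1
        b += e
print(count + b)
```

e=7: odd, count = 1*2+7 = 9; b=2
e=13: odd, count = 9*2+13 = 31; b=3
e=-1: odd, count = 31*2+(-1) = 61; b=4
e=0: not odd, count = 61+1 = 62; b=4
e=9: odd, count = 62*2+9 = 133; b=5
e=6: not odd, count = 133+1 = 134; b=11
e=10: not odd, count = 134+1 = 135; b=21
e=7: odd, count = 135*2+7 = 277; b=22
e=0: not odd, count = 277+1 = 278; b=22
count+b = 278+22 = 300

300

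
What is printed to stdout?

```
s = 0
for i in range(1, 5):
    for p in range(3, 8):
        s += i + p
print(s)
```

i=1,p=3: s = 0+4 = 4
i=1,p=4: s = 4+5 = 9
i=1,p=5: s = 9+6 = 15
i=1,p=6: s = 15+7 = 22
i=1,p=7: s = 22+8 = 30
i=2,p=3: s = 30+5 = 35
i=2,p=4: s = 35+6 = 41
i=2,p=5: s = 41+7 = 48
i=2,p=6: s = 48+8 = 56
i=2,p=7: s = 56+9 = 65
i=3,p=3: s = 65+6 = 71
i=3,p=4: s = 71+7 = 78
i=3,p=5: s = 78+8 = 86
i=3,p=6: s = 86+9 = 95
i=3,p=7: s = 95+10 = 105
i=4,p=3: s = 105+7 = 112
i=4,p=4: s = 112+8 = 120
i=4,p=5: s = 120+9 = 129
i=4,p=6: s = 129+10 = 139
i=4,p=7: s = 139+11 = 150

150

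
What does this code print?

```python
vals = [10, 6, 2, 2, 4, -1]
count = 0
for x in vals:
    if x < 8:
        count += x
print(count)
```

13

x=10: not <8
x=6: <8, count = 0+6 = 6
x=2: <8, count = 6+2 = 8
x=2: <8, count = 8+2 = 10
x=4: <8, count = 10+4 = 14
x=-1: <8, count = 14+(-1) = 13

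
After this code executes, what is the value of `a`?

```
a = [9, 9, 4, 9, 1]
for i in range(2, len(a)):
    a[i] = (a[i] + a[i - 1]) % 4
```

i=2: a[2] = (4+9)%4 = 1 → [9, 9, 1, 9, 1]
i=3: a[3] = (9+1)%4 = 2 → [9, 9, 1, 2, 1]
i=4: a[4] = (1+2)%4 = 3 → [9, 9, 1, 2, 3]

[9, 9, 1, 2, 3]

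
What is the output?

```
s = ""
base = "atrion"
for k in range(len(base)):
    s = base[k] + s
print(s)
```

noirta

k=0: prepend 'a' → 'a'
k=1: prepend 't' → 'ta'
k=2: prepend 'r' → 'rta'
k=3: prepend 'i' → 'irta'
k=4: prepend 'o' → 'oirta'
k=5: prepend 'n' → 'noirta'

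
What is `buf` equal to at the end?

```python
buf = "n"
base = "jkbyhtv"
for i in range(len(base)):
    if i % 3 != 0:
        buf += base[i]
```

'nkbht'

i=0: skip
i=1: add 'k' → 'nk'
i=2: add 'b' → 'nkb'
i=3: skip
i=4: add 'h' → 'nkbh'
i=5: add 't' → 'nkbht'
i=6: skip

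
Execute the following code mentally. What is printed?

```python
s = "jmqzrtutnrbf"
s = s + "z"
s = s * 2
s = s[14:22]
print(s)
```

mqzrtutn

+ 'z' → 'jmqzrtutnrbfz'
repeat ×2 → 'jmqzrtutnrbfzjmqzrtutnrbfz'
slice [14:22] → 'mqzrtutn'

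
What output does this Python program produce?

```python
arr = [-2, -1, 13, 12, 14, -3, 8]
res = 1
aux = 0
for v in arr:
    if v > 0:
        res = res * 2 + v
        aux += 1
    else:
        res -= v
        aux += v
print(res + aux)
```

256

v=-2: not >0, res = 1-(-2) = 3; aux=-2
v=-1: not >0, res = 3-(-1) = 4; aux=-3
v=13: >0, res = 4*2+13 = 21; aux=-2
v=12: >0, res = 21*2+12 = 54; aux=-1
v=14: >0, res = 54*2+14 = 122; aux=0
v=-3: not >0, res = 122-(-3) = 125; aux=-3
v=8: >0, res = 125*2+8 = 258; aux=-2
res+aux = 258+(-2) = 256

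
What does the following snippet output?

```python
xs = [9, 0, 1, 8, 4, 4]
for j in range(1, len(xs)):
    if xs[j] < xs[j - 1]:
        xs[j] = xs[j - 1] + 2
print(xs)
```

[9, 11, 13, 15, 17, 19]

j=1: 0<9, xs[1] = 9+2 = 11 → [9, 11, 1, 8, 4, 4]
j=2: 1<11, xs[2] = 11+2 = 13 → [9, 11, 13, 8, 4, 4]
j=3: 8<13, xs[3] = 13+2 = 15 → [9, 11, 13, 15, 4, 4]
j=4: 4<15, xs[4] = 15+2 = 17 → [9, 11, 13, 15, 17, 4]
j=5: 4<17, xs[5] = 17+2 = 19 → [9, 11, 13, 15, 17, 19]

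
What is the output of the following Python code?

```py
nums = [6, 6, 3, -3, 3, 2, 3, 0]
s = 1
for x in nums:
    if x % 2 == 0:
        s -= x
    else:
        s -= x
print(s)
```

-19

x=6: even, s = 1-6 = -5
x=6: even, s = (-5)-6 = -11
x=3: not even, s = (-11)-3 = -14
x=-3: not even, s = (-14)-(-3) = -11
x=3: not even, s = (-11)-3 = -14
x=2: even, s = (-14)-2 = -16
x=3: not even, s = (-16)-3 = -19
x=0: even, s = (-19)-0 = -19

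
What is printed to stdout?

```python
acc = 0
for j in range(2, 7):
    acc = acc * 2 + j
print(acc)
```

j=2: acc = 0*2+2 = 2
j=3: acc = 2*2+3 = 7
j=4: acc = 7*2+4 = 18
j=5: acc = 18*2+5 = 41
j=6: acc = 41*2+6 = 88

88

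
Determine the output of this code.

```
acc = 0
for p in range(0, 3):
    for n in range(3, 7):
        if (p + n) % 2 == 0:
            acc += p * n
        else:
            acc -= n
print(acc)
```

p=0,n=3: odd sum, acc = 0-3 = -3
p=0,n=4: even sum, acc = (-3)+0 = -3
p=0,n=5: odd sum, acc = (-3)-5 = -8
p=0,n=6: even sum, acc = (-8)+0 = -8
p=1,n=3: even sum, acc = (-8)+3 = -5
p=1,n=4: odd sum, acc = (-5)-4 = -9
p=1,n=5: even sum, acc = (-9)+5 = -4
p=1,n=6: odd sum, acc = (-4)-6 = -10
p=2,n=3: odd sum, acc = (-10)-3 = -13
p=2,n=4: even sum, acc = (-13)+8 = -5
p=2,n=5: odd sum, acc = (-5)-5 = -10
p=2,n=6: even sum, acc = (-10)+12 = 2

2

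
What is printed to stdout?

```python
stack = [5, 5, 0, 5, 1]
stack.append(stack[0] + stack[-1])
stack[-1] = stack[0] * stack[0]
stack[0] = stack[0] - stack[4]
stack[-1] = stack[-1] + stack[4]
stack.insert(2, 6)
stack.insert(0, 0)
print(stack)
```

[0, 4, 5, 6, 0, 5, 1, 26]

append stack[0]+stack[-1] = 5+1 = 6 → [5, 5, 0, 5, 1, 6]
stack[-1] = stack[0]*stack[0] = 5*5 = 25 → [5, 5, 0, 5, 1, 25]
stack[0] = stack[0]-stack[4] = 5-1 = 4 → [4, 5, 0, 5, 1, 25]
stack[-1] = stack[-1]+stack[4] = 25+1 = 26 → [4, 5, 0, 5, 1, 26]
insert 6 at 2 → [4, 5, 6, 0, 5, 1, 26]
insert 0 at 0 → [0, 4, 5, 6, 0, 5, 1, 26]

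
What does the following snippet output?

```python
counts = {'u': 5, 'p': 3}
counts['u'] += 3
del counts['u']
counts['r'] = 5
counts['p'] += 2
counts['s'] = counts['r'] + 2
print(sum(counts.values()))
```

counts['u'] = 5+3 = 8 → {'u': 8, 'p': 3}
del 'u' → {'p': 3}
counts['r'] = 5 → {'p': 3, 'r': 5}
counts['p'] = 3+2 = 5 → {'p': 5, 'r': 5}
counts['s'] = counts['r']+2 = 7 → {'p': 5, 'r': 5, 's': 7}
sum of values = 17

17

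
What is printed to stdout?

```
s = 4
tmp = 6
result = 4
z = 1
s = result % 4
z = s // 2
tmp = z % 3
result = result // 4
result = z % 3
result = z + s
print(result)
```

s = 4%4 = 0
z = 0//2 = 0
tmp = 0%3 = 0
result = 4//4 = 1
result = 0%3 = 0
result = 0+0 = 0

0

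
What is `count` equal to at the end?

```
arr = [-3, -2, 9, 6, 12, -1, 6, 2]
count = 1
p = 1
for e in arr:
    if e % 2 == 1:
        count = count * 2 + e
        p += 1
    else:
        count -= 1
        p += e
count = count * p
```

e=-3: odd, count = 1*2+(-3) = -1; p=2
e=-2: not odd, count = (-1)-1 = -2; p=0
e=9: odd, count = (-2)*2+9 = 5; p=1
e=6: not odd, count = 5-1 = 4; p=7
e=12: not odd, count = 4-1 = 3; p=19
e=-1: odd, count = 3*2+(-1) = 5; p=20
e=6: not odd, count = 5-1 = 4; p=26
e=2: not odd, count = 4-1 = 3; p=28
count*p = 3*28 = 84

84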